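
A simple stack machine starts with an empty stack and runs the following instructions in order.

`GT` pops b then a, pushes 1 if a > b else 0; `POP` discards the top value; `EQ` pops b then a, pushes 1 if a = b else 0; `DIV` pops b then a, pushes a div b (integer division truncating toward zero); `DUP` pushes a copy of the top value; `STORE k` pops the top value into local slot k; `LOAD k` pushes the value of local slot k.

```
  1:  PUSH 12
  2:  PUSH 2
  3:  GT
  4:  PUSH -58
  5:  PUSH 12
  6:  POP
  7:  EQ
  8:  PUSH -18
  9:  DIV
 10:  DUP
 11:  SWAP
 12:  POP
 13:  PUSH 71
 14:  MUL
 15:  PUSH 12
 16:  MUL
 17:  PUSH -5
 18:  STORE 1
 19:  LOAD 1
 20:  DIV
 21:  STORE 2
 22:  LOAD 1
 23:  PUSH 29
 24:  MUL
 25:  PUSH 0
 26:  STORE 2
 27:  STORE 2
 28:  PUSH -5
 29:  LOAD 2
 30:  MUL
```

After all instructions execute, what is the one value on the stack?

PUSH 12  → [12]
PUSH 2   → [12, 2]
GT       → [1]
PUSH -58 → [1, -58]
PUSH 12  → [1, -58, 12]
POP      → [1, -58]
EQ       → [0]
PUSH -18 → [0, -18]
DIV      → [0]
DUP      → [0, 0]
SWAP     → [0, 0]
POP      → [0]
PUSH 71  → [0, 71]
MUL      → [0]
PUSH 12  → [0, 12]
MUL      → [0]
PUSH -5  → [0, -5]
STORE 1  → [0]
LOAD 1   → [0, -5]
DIV      → [0]
STORE 2  → []
LOAD 1   → [-5]
PUSH 29  → [-5, 29]
MUL      → [-145]
PUSH 0   → [-145, 0]
STORE 2  → [-145]
STORE 2  → []
PUSH -5  → [-5]
LOAD 2   → [-5, -145]
MUL      → [725]

725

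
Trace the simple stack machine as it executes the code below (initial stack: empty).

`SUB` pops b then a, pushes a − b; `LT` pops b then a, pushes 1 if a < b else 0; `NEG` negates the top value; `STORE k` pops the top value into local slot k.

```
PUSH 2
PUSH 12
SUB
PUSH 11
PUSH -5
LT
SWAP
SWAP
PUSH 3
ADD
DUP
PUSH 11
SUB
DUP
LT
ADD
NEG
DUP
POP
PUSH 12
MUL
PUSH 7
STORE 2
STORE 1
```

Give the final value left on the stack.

PUSH 2  → 2
PUSH 12 → 2 12
SUB     → -10
PUSH 11 → -10 11
PUSH -5 → -10 11 -5
LT      → -10 0
SWAP    → 0 -10
SWAP    → -10 0
PUSH 3  → -10 0 3
ADD     → -10 3
DUP     → -10 3 3
PUSH 11 → -10 3 3 11
SUB     → -10 3 -8
DUP     → -10 3 -8 -8
LT      → -10 3 0
ADD     → -10 3
NEG     → -10 -3
DUP     → -10 -3 -3
POP     → -10 -3
PUSH 12 → -10 -3 12
MUL     → -10 -36
PUSH 7  → -10 -36 7
STORE 2 → -10 -36
STORE 1 → -10

-10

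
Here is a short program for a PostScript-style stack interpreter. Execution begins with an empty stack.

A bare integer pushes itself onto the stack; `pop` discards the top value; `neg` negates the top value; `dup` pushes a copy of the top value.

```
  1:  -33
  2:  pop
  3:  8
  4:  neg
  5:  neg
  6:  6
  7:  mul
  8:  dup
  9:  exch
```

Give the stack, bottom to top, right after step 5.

-33 -> [-33]
pop -> []
8   -> [8]
neg -> [-8]
neg -> [8]

[8]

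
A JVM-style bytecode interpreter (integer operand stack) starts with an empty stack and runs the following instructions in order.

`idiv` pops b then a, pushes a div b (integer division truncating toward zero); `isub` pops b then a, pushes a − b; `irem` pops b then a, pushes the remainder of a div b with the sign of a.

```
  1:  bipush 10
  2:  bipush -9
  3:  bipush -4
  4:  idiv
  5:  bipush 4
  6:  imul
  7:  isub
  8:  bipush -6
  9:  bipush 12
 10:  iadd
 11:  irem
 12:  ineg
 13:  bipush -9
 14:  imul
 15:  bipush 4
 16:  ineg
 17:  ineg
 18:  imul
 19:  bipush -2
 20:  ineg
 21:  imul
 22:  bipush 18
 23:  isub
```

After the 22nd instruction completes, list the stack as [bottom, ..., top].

[144, 18]

bipush 10 -> 10
bipush -9 -> 10 -9
bipush -4 -> 10 -9 -4
idiv      -> 10 2
bipush 4  -> 10 2 4
imul      -> 10 8
isub      -> 2
bipush -6 -> 2 -6
bipush 12 -> 2 -6 12
iadd      -> 2 6
irem      -> 2
ineg      -> -2
bipush -9 -> -2 -9
imul      -> 18
bipush 4  -> 18 4
ineg      -> 18 -4
ineg      -> 18 4
imul      -> 72
bipush -2 -> 72 -2
ineg      -> 72 2
imul      -> 144
bipush 18 -> 144 18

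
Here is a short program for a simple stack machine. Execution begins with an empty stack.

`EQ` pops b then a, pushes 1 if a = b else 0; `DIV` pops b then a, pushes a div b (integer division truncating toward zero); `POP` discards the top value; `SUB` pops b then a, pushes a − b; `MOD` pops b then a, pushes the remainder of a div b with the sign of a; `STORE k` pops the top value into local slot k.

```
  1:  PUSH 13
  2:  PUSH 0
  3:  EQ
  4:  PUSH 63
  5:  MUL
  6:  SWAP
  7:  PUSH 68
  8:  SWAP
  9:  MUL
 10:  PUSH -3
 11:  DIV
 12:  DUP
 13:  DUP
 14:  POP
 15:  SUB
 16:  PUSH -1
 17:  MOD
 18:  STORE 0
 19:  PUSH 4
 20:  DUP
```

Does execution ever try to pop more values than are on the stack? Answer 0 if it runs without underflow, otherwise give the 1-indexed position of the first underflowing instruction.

6

PUSH 13 → [13]
PUSH 0  → [13, 0]
EQ      → [0]
PUSH 63 → [0, 63]
MUL     → [0]
SWAP  — needs 2 operands, stack has 1 → underflow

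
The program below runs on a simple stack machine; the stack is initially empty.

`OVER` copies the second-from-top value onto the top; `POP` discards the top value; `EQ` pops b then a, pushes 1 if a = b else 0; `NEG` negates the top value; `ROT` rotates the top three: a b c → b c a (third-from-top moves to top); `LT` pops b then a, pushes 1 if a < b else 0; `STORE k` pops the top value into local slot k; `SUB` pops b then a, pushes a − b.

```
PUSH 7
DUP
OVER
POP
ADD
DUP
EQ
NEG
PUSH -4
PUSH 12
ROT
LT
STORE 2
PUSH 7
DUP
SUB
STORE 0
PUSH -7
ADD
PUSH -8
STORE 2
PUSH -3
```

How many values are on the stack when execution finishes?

2

PUSH 7  : 7
DUP     : 7 7
OVER    : 7 7 7
POP     : 7 7
ADD     : 14
DUP     : 14 14
EQ      : 1
NEG     : -1
PUSH -4 : -1 -4
PUSH 12 : -1 -4 12
ROT     : -4 12 -1
LT      : -4 0
STORE 2 : -4
PUSH 7  : -4 7
DUP     : -4 7 7
SUB     : -4 0
STORE 0 : -4
PUSH -7 : -4 -7
ADD     : -11
PUSH -8 : -11 -8
STORE 2 : -11
PUSH -3 : -11 -3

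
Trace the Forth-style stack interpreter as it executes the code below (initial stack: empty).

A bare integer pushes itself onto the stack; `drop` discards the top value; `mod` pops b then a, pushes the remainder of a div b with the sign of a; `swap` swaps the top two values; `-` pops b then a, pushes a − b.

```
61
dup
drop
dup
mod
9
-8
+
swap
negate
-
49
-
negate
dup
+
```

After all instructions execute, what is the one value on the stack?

61     → [61]
dup    → [61, 61]
drop   → [61]
dup    → [61, 61]
mod    → [0]
9      → [0, 9]
-8     → [0, 9, -8]
+      → [0, 1]
swap   → [1, 0]
negate → [1, 0]
-      → [1]
49     → [1, 49]
-      → [-48]
negate → [48]
dup    → [48, 48]
+      → [96]

96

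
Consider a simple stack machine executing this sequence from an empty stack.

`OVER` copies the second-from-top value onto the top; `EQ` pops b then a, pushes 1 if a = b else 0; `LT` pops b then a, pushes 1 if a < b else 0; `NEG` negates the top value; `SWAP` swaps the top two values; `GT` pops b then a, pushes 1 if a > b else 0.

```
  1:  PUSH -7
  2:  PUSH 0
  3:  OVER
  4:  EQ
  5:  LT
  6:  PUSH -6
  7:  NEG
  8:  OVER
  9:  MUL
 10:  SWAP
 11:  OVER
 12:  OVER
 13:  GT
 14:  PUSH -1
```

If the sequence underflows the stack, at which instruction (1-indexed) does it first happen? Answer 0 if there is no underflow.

0

PUSH -7 -> [-7]
PUSH 0  -> [-7, 0]
OVER    -> [-7, 0, -7]
EQ      -> [-7, 0]
LT      -> [1]
PUSH -6 -> [1, -6]
NEG     -> [1, 6]
OVER    -> [1, 6, 1]
MUL     -> [1, 6]
SWAP    -> [6, 1]
OVER    -> [6, 1, 6]
OVER    -> [6, 1, 6, 1]
GT      -> [6, 1, 1]
PUSH -1 -> [6, 1, 1, -1]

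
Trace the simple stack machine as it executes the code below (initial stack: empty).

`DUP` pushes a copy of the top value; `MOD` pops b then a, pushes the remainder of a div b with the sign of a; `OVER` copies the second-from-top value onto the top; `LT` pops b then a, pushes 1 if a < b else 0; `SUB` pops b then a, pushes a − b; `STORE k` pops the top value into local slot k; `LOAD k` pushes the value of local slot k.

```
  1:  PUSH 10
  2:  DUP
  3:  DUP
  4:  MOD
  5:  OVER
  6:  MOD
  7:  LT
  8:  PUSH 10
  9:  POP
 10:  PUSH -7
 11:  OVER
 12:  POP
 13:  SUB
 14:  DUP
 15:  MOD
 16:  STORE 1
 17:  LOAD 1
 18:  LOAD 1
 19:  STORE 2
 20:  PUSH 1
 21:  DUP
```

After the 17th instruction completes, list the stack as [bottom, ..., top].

PUSH 10 → [10]
DUP     → [10, 10]
DUP     → [10, 10, 10]
MOD     → [10, 0]
OVER    → [10, 0, 10]
MOD     → [10, 0]
LT      → [0]
PUSH 10 → [0, 10]
POP     → [0]
PUSH -7 → [0, -7]
OVER    → [0, -7, 0]
POP     → [0, -7]
SUB     → [7]
DUP     → [7, 7]
MOD     → [0]
STORE 1 → []
LOAD 1  → [0]

[0]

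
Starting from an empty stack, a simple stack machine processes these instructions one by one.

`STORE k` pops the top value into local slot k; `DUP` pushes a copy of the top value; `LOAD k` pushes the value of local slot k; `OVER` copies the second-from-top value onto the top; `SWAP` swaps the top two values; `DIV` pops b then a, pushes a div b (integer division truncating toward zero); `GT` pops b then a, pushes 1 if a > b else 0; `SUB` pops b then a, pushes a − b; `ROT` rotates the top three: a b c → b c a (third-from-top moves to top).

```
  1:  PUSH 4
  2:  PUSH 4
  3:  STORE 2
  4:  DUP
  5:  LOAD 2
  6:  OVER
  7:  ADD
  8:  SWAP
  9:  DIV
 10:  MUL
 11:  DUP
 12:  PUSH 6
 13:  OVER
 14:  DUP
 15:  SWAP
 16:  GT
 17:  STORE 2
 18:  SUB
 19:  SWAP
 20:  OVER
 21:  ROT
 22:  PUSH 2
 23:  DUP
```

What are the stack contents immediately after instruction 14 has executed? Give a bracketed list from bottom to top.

[8, 8, 6, 8, 8]

PUSH 4  : [4]
PUSH 4  : [4, 4]
STORE 2 : [4]
DUP     : [4, 4]
LOAD 2  : [4, 4, 4]
OVER    : [4, 4, 4, 4]
ADD     : [4, 4, 8]
SWAP    : [4, 8, 4]
DIV     : [4, 2]
MUL     : [8]
DUP     : [8, 8]
PUSH 6  : [8, 8, 6]
OVER    : [8, 8, 6, 8]
DUP     : [8, 8, 6, 8, 8]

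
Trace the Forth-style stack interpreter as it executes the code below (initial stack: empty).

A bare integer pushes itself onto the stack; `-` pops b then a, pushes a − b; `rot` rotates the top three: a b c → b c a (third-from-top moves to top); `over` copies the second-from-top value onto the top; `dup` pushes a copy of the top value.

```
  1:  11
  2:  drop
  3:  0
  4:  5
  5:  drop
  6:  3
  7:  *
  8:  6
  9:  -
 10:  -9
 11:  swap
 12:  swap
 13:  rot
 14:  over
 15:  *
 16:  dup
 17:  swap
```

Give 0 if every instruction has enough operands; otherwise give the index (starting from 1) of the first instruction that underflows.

11    [11]
drop  []
0     [0]
5     [0, 5]
drop  [0]
3     [0, 3]
*     [0]
6     [0, 6]
-     [-6]
-9    [-6, -9]
swap  [-9, -6]
swap  [-6, -9]
rot  — needs 3 operands, stack has 2 → underflow

13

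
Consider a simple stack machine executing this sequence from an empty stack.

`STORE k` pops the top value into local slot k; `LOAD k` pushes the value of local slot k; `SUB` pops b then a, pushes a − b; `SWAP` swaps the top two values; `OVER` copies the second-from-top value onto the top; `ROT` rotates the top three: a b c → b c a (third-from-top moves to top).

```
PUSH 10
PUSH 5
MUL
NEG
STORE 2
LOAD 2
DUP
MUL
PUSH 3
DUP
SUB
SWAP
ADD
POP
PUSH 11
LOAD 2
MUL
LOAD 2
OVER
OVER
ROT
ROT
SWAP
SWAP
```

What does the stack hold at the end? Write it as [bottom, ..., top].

[-550, -50, -50, -550]

PUSH 10 → 10
PUSH 5  → 10 5
MUL     → 50
NEG     → -50
STORE 2 → (empty)
LOAD 2  → -50
DUP     → -50 -50
MUL     → 2500
PUSH 3  → 2500 3
DUP     → 2500 3 3
SUB     → 2500 0
SWAP    → 0 2500
ADD     → 2500
POP     → (empty)
PUSH 11 → 11
LOAD 2  → 11 -50
MUL     → -550
LOAD 2  → -550 -50
OVER    → -550 -50 -550
OVER    → -550 -50 -550 -50
ROT     → -550 -550 -50 -50
ROT     → -550 -50 -50 -550
SWAP    → -550 -50 -550 -50
SWAP    → -550 -50 -50 -550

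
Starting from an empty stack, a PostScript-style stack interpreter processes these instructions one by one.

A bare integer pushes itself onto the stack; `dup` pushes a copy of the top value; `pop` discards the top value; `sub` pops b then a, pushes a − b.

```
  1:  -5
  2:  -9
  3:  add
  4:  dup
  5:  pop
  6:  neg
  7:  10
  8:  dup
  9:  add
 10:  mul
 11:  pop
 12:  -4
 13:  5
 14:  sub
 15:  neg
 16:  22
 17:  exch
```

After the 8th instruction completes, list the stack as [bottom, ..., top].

[14, 10, 10]

-5  -> [-5]
-9  -> [-5, -9]
add -> [-14]
dup -> [-14, -14]
pop -> [-14]
neg -> [14]
10  -> [14, 10]
dup -> [14, 10, 10]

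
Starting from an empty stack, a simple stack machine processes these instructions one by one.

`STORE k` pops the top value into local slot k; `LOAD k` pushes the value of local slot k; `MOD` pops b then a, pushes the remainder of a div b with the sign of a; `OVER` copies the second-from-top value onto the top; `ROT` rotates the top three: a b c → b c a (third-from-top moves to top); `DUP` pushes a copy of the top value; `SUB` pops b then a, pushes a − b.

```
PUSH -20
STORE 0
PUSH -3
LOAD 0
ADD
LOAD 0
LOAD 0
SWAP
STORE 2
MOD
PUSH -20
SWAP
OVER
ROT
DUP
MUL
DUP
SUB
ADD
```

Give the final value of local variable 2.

-20

PUSH -20 : [-20]
STORE 0  : []
PUSH -3  : [-3]
LOAD 0   : [-3, -20]
ADD      : [-23]
LOAD 0   : [-23, -20]
LOAD 0   : [-23, -20, -20]
SWAP     : [-23, -20, -20]
STORE 2  : [-23, -20]
MOD      : [-3]
PUSH -20 : [-3, -20]
SWAP     : [-20, -3]
OVER     : [-20, -3, -20]
ROT      : [-3, -20, -20]
DUP      : [-3, -20, -20, -20]
MUL      : [-3, -20, 400]
DUP      : [-3, -20, 400, 400]
SUB      : [-3, -20, 0]
ADD      : [-3, -20]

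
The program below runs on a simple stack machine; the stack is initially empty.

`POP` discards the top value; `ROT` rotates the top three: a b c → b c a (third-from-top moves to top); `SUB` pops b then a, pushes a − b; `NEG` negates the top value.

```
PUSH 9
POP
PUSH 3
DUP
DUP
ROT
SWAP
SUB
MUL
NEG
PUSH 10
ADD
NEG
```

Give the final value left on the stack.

PUSH 9  → [9]
POP     → []
PUSH 3  → [3]
DUP     → [3, 3]
DUP     → [3, 3, 3]
ROT     → [3, 3, 3]
SWAP    → [3, 3, 3]
SUB     → [3, 0]
MUL     → [0]
NEG     → [0]
PUSH 10 → [0, 10]
ADD     → [10]
NEG     → [-10]

-10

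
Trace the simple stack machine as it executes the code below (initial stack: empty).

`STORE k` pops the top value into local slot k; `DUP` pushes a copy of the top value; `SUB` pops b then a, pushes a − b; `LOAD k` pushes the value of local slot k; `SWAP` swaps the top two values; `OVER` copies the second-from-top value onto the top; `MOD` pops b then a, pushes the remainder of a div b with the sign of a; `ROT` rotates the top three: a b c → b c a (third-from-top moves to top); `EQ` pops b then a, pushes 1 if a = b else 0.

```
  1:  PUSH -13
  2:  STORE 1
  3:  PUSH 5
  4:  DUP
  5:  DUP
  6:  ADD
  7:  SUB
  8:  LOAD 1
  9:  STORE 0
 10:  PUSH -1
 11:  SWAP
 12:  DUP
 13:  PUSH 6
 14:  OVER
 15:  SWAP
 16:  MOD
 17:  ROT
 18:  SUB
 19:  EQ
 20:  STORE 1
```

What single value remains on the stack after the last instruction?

-1

PUSH -13 : [-13]
STORE 1  : []
PUSH 5   : [5]
DUP      : [5, 5]
DUP      : [5, 5, 5]
ADD      : [5, 10]
SUB      : [-5]
LOAD 1   : [-5, -13]
STORE 0  : [-5]
PUSH -1  : [-5, -1]
SWAP     : [-1, -5]
DUP      : [-1, -5, -5]
PUSH 6   : [-1, -5, -5, 6]
OVER     : [-1, -5, -5, 6, -5]
SWAP     : [-1, -5, -5, -5, 6]
MOD      : [-1, -5, -5, -5]
ROT      : [-1, -5, -5, -5]
SUB      : [-1, -5, 0]
EQ       : [-1, 0]
STORE 1  : [-1]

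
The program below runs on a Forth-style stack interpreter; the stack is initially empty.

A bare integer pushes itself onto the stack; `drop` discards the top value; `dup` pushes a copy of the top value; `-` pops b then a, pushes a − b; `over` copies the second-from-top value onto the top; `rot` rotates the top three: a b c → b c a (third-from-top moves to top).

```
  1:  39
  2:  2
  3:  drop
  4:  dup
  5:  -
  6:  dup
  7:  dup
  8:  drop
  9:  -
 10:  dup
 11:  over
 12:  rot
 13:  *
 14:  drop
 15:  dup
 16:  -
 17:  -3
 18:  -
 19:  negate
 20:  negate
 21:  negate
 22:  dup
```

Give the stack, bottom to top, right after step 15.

39   -> 39
2    -> 39 2
drop -> 39
dup  -> 39 39
-    -> 0
dup  -> 0 0
dup  -> 0 0 0
drop -> 0 0
-    -> 0
dup  -> 0 0
over -> 0 0 0
rot  -> 0 0 0
*    -> 0 0
drop -> 0
dup  -> 0 0

[0, 0]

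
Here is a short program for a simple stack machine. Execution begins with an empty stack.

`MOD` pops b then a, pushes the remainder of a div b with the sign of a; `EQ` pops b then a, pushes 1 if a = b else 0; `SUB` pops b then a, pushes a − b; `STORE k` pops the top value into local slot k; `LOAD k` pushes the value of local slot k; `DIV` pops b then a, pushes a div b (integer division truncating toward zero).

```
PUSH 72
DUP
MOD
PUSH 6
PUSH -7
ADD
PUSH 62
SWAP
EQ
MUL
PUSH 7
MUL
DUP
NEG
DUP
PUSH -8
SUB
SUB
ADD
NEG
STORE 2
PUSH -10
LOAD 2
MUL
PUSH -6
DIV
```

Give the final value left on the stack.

PUSH 72  → [72]
DUP      → [72, 72]
MOD      → [0]
PUSH 6   → [0, 6]
PUSH -7  → [0, 6, -7]
ADD      → [0, -1]
PUSH 62  → [0, -1, 62]
SWAP     → [0, 62, -1]
EQ       → [0, 0]
MUL      → [0]
PUSH 7   → [0, 7]
MUL      → [0]
DUP      → [0, 0]
NEG      → [0, 0]
DUP      → [0, 0, 0]
PUSH -8  → [0, 0, 0, -8]
SUB      → [0, 0, 8]
SUB      → [0, -8]
ADD      → [-8]
NEG      → [8]
STORE 2  → []
PUSH -10 → [-10]
LOAD 2   → [-10, 8]
MUL      → [-80]
PUSH -6  → [-80, -6]
DIV      → [13]

13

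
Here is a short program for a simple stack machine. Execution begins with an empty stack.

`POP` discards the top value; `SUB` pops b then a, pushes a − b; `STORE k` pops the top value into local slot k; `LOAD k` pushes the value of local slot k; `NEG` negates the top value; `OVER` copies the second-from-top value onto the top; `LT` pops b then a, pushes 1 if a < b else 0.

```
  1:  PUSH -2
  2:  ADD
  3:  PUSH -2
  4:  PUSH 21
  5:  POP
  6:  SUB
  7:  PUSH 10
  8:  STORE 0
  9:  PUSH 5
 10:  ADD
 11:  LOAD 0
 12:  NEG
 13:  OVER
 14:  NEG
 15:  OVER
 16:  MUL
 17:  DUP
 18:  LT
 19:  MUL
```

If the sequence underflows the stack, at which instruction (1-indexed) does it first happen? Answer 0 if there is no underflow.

2

PUSH -2  -2
ADD  — needs 2 operands, stack has 1 → underflow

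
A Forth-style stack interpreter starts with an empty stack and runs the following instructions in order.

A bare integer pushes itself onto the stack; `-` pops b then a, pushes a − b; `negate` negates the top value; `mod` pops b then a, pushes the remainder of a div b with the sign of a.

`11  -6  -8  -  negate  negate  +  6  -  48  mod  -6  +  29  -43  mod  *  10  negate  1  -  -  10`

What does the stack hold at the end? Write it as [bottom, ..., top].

11     → 11
-6     → 11 -6
-8     → 11 -6 -8
-      → 11 2
negate → 11 -2
negate → 11 2
+      → 13
6      → 13 6
-      → 7
48     → 7 48
mod    → 7
-6     → 7 -6
+      → 1
29     → 1 29
-43    → 1 29 -43
mod    → 1 29
*      → 29
10     → 29 10
negate → 29 -10
1      → 29 -10 1
-      → 29 -11
-      → 40
10     → 40 10

[40, 10]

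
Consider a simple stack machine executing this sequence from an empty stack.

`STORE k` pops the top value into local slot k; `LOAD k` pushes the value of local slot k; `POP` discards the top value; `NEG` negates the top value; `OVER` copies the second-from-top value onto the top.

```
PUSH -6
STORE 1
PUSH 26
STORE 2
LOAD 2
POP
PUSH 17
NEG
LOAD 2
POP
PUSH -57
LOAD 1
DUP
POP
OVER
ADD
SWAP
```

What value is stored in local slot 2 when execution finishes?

26

PUSH -6  : -6
STORE 1  : (empty)
PUSH 26  : 26
STORE 2  : (empty)
LOAD 2   : 26
POP      : (empty)
PUSH 17  : 17
NEG      : -17
LOAD 2   : -17 26
POP      : -17
PUSH -57 : -17 -57
LOAD 1   : -17 -57 -6
DUP      : -17 -57 -6 -6
POP      : -17 -57 -6
OVER     : -17 -57 -6 -57
ADD      : -17 -57 -63
SWAP     : -17 -63 -57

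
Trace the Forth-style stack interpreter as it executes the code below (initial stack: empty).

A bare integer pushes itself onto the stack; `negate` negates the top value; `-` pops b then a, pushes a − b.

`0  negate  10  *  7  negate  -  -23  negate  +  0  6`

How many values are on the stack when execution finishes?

0       [0]
negate  [0]
10      [0, 10]
*       [0]
7       [0, 7]
negate  [0, -7]
-       [7]
-23     [7, -23]
negate  [7, 23]
+       [30]
0       [30, 0]
6       [30, 0, 6]

3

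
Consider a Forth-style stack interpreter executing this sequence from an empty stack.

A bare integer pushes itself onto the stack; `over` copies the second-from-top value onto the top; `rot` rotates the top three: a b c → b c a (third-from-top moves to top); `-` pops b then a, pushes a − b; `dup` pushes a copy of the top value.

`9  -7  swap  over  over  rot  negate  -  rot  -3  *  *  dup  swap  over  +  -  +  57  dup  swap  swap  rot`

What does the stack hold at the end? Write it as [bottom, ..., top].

[57, 57, -385]

9      : 9
-7     : 9 -7
swap   : -7 9
over   : -7 9 -7
over   : -7 9 -7 9
rot    : -7 -7 9 9
negate : -7 -7 9 -9
-      : -7 -7 18
rot    : -7 18 -7
-3     : -7 18 -7 -3
*      : -7 18 21
*      : -7 378
dup    : -7 378 378
swap   : -7 378 378
over   : -7 378 378 378
+      : -7 378 756
-      : -7 -378
+      : -385
57     : -385 57
dup    : -385 57 57
swap   : -385 57 57
swap   : -385 57 57
rot    : 57 57 -385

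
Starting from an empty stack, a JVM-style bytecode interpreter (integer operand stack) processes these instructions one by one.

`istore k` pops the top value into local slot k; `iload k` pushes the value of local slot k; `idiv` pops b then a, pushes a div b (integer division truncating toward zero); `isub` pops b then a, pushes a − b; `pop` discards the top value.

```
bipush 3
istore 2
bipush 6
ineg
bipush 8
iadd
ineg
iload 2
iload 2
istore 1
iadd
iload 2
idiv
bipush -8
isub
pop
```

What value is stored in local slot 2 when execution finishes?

bipush 3  -> [3]
istore 2  -> []
bipush 6  -> [6]
ineg      -> [-6]
bipush 8  -> [-6, 8]
iadd      -> [2]
ineg      -> [-2]
iload 2   -> [-2, 3]
iload 2   -> [-2, 3, 3]
istore 1  -> [-2, 3]
iadd      -> [1]
iload 2   -> [1, 3]
idiv      -> [0]
bipush -8 -> [0, -8]
isub      -> [8]
pop       -> []

3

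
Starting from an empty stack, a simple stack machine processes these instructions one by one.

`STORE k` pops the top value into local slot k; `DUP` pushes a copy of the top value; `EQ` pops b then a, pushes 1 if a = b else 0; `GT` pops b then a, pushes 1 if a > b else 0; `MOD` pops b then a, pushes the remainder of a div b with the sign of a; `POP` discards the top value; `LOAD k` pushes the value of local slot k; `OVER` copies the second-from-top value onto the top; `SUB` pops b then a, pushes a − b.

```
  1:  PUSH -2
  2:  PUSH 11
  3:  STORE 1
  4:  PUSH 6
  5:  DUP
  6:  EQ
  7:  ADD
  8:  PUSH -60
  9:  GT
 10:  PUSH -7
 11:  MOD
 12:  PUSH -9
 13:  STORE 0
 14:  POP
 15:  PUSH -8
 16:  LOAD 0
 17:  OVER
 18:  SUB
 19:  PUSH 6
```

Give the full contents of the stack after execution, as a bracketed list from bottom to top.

PUSH -2  -> [-2]
PUSH 11  -> [-2, 11]
STORE 1  -> [-2]
PUSH 6   -> [-2, 6]
DUP      -> [-2, 6, 6]
EQ       -> [-2, 1]
ADD      -> [-1]
PUSH -60 -> [-1, -60]
GT       -> [1]
PUSH -7  -> [1, -7]
MOD      -> [1]
PUSH -9  -> [1, -9]
STORE 0  -> [1]
POP      -> []
PUSH -8  -> [-8]
LOAD 0   -> [-8, -9]
OVER     -> [-8, -9, -8]
SUB      -> [-8, -1]
PUSH 6   -> [-8, -1, 6]

[-8, -1, 6]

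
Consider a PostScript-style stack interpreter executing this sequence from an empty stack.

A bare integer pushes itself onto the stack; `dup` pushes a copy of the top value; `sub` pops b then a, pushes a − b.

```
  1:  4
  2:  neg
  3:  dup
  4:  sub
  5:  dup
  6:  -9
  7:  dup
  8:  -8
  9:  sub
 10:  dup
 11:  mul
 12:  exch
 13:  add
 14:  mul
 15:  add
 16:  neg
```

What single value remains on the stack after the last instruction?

4     [4]
neg   [-4]
dup   [-4, -4]
sub   [0]
dup   [0, 0]
-9    [0, 0, -9]
dup   [0, 0, -9, -9]
-8    [0, 0, -9, -9, -8]
sub   [0, 0, -9, -1]
dup   [0, 0, -9, -1, -1]
mul   [0, 0, -9, 1]
exch  [0, 0, 1, -9]
add   [0, 0, -8]
mul   [0, 0]
add   [0]
neg   [0]

0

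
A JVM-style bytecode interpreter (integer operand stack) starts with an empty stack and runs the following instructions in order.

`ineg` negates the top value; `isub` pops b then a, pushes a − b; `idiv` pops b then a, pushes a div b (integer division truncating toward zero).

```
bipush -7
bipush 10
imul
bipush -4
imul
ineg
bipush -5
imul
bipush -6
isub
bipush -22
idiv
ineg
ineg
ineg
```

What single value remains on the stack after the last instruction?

63

bipush -7  -> -7
bipush 10  -> -7 10
imul       -> -70
bipush -4  -> -70 -4
imul       -> 280
ineg       -> -280
bipush -5  -> -280 -5
imul       -> 1400
bipush -6  -> 1400 -6
isub       -> 1406
bipush -22 -> 1406 -22
idiv       -> -63
ineg       -> 63
ineg       -> -63
ineg       -> 63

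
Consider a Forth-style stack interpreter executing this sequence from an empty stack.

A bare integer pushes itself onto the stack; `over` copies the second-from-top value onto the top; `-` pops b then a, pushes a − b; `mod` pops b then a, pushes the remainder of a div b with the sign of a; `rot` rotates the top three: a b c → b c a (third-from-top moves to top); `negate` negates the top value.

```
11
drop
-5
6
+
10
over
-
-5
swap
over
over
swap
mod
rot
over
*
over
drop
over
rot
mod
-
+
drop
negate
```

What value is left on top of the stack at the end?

11     → 11
drop   → (empty)
-5     → -5
6      → -5 6
+      → 1
10     → 1 10
over   → 1 10 1
-      → 1 9
-5     → 1 9 -5
swap   → 1 -5 9
over   → 1 -5 9 -5
over   → 1 -5 9 -5 9
swap   → 1 -5 9 9 -5
mod    → 1 -5 9 4
rot    → 1 9 4 -5
over   → 1 9 4 -5 4
*      → 1 9 4 -20
over   → 1 9 4 -20 4
drop   → 1 9 4 -20
over   → 1 9 4 -20 4
rot    → 1 9 -20 4 4
mod    → 1 9 -20 0
-      → 1 9 -20
+      → 1 -11
drop   → 1
negate → -1

-1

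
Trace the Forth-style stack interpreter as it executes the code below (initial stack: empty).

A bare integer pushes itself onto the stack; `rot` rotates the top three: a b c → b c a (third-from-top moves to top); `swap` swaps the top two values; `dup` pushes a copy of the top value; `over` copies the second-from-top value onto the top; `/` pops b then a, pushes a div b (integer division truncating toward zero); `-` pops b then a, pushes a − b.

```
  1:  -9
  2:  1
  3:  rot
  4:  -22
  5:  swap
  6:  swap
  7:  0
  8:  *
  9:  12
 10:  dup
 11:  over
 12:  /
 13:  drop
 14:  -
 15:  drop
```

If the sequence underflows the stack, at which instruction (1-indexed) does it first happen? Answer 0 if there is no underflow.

3

-9 → -9
1  → -9 1
rot  — needs 3 operands, stack has 2 → underflow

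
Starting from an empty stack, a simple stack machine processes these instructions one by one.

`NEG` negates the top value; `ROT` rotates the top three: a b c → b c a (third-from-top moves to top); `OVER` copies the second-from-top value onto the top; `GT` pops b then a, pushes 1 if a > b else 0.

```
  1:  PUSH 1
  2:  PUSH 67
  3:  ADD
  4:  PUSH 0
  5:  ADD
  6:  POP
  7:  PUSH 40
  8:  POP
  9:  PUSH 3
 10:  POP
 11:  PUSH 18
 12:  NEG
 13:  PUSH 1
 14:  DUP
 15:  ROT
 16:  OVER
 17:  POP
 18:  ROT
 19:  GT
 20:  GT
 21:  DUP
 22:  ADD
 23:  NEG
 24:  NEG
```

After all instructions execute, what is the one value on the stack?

2

PUSH 1  -> [1]
PUSH 67 -> [1, 67]
ADD     -> [68]
PUSH 0  -> [68, 0]
ADD     -> [68]
POP     -> []
PUSH 40 -> [40]
POP     -> []
PUSH 3  -> [3]
POP     -> []
PUSH 18 -> [18]
NEG     -> [-18]
PUSH 1  -> [-18, 1]
DUP     -> [-18, 1, 1]
ROT     -> [1, 1, -18]
OVER    -> [1, 1, -18, 1]
POP     -> [1, 1, -18]
ROT     -> [1, -18, 1]
GT      -> [1, 0]
GT      -> [1]
DUP     -> [1, 1]
ADD     -> [2]
NEG     -> [-2]
NEG     -> [2]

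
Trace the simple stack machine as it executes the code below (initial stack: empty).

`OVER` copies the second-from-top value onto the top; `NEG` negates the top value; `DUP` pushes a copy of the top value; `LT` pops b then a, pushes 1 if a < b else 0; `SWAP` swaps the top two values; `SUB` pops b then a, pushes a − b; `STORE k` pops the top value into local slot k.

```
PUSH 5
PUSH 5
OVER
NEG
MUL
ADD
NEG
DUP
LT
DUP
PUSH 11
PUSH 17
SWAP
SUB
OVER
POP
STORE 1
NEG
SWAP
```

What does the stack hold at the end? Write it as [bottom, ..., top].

PUSH 5   [5]
PUSH 5   [5, 5]
OVER     [5, 5, 5]
NEG      [5, 5, -5]
MUL      [5, -25]
ADD      [-20]
NEG      [20]
DUP      [20, 20]
LT       [0]
DUP      [0, 0]
PUSH 11  [0, 0, 11]
PUSH 17  [0, 0, 11, 17]
SWAP     [0, 0, 17, 11]
SUB      [0, 0, 6]
OVER     [0, 0, 6, 0]
POP      [0, 0, 6]
STORE 1  [0, 0]
NEG      [0, 0]
SWAP     [0, 0]

[0, 0]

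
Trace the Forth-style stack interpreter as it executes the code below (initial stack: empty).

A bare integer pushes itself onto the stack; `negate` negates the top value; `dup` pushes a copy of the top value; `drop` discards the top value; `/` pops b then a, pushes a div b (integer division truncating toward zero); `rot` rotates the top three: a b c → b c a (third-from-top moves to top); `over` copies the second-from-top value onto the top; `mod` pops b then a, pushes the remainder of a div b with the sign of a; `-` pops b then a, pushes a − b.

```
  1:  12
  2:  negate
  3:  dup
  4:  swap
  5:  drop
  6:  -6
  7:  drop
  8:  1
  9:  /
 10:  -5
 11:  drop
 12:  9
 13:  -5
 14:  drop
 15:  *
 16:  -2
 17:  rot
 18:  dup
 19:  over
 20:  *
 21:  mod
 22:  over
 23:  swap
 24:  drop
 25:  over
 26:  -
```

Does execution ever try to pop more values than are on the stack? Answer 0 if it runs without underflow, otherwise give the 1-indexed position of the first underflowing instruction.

12      [12]
negate  [-12]
dup     [-12, -12]
swap    [-12, -12]
drop    [-12]
-6      [-12, -6]
drop    [-12]
1       [-12, 1]
/       [-12]
-5      [-12, -5]
drop    [-12]
9       [-12, 9]
-5      [-12, 9, -5]
drop    [-12, 9]
*       [-108]
-2      [-108, -2]
rot  — needs 3 operands, stack has 2 → underflow

17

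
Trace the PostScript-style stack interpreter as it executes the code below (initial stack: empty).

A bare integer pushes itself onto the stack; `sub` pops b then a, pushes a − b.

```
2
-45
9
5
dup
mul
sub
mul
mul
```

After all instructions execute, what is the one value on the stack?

2    2
-45  2 -45
9    2 -45 9
5    2 -45 9 5
dup  2 -45 9 5 5
mul  2 -45 9 25
sub  2 -45 -16
mul  2 720
mul  1440

1440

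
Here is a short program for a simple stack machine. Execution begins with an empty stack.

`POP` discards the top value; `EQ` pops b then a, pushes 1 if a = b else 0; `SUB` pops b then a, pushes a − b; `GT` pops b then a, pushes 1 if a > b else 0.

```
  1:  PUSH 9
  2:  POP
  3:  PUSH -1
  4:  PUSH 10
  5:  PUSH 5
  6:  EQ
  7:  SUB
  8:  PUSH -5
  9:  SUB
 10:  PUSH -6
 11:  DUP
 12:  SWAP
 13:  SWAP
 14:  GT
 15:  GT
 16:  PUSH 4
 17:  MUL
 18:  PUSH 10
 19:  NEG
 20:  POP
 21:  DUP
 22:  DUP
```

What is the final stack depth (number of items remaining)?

PUSH 9  -> [9]
POP     -> []
PUSH -1 -> [-1]
PUSH 10 -> [-1, 10]
PUSH 5  -> [-1, 10, 5]
EQ      -> [-1, 0]
SUB     -> [-1]
PUSH -5 -> [-1, -5]
SUB     -> [4]
PUSH -6 -> [4, -6]
DUP     -> [4, -6, -6]
SWAP    -> [4, -6, -6]
SWAP    -> [4, -6, -6]
GT      -> [4, 0]
GT      -> [1]
PUSH 4  -> [1, 4]
MUL     -> [4]
PUSH 10 -> [4, 10]
NEG     -> [4, -10]
POP     -> [4]
DUP     -> [4, 4]
DUP     -> [4, 4, 4]

3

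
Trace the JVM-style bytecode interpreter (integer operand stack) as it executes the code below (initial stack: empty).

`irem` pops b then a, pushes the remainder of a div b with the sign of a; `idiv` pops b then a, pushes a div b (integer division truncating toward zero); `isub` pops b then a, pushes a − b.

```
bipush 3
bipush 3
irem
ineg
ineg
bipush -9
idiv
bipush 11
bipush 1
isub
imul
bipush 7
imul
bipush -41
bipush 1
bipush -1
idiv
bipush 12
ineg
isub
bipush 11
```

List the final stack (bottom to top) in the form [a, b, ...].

bipush 3   → 3
bipush 3   → 3 3
irem       → 0
ineg       → 0
ineg       → 0
bipush -9  → 0 -9
idiv       → 0
bipush 11  → 0 11
bipush 1   → 0 11 1
isub       → 0 10
imul       → 0
bipush 7   → 0 7
imul       → 0
bipush -41 → 0 -41
bipush 1   → 0 -41 1
bipush -1  → 0 -41 1 -1
idiv       → 0 -41 -1
bipush 12  → 0 -41 -1 12
ineg       → 0 -41 -1 -12
isub       → 0 -41 11
bipush 11  → 0 -41 11 11

[0, -41, 11, 11]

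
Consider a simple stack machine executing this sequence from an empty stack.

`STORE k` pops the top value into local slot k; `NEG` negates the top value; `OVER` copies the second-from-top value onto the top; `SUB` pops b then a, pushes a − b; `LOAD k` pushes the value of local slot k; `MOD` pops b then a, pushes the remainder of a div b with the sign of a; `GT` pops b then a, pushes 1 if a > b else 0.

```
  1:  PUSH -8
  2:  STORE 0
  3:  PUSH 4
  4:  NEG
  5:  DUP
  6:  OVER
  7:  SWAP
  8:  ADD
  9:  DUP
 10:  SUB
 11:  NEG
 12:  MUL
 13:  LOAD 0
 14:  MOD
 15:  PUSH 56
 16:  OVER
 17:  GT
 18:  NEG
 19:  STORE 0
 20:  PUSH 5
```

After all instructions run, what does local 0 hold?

PUSH -8  [-8]
STORE 0  []
PUSH 4   [4]
NEG      [-4]
DUP      [-4, -4]
OVER     [-4, -4, -4]
SWAP     [-4, -4, -4]
ADD      [-4, -8]
DUP      [-4, -8, -8]
SUB      [-4, 0]
NEG      [-4, 0]
MUL      [0]
LOAD 0   [0, -8]
MOD      [0]
PUSH 56  [0, 56]
OVER     [0, 56, 0]
GT       [0, 1]
NEG      [0, -1]
STORE 0  [0]
PUSH 5   [0, 5]

-1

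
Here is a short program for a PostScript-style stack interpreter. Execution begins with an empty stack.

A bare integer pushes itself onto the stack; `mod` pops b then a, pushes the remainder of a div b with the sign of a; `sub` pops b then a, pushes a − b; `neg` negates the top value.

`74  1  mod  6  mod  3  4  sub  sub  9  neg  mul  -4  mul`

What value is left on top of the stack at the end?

36

74  → 74
1   → 74 1
mod → 0
6   → 0 6
mod → 0
3   → 0 3
4   → 0 3 4
sub → 0 -1
sub → 1
9   → 1 9
neg → 1 -9
mul → -9
-4  → -9 -4
mul → 36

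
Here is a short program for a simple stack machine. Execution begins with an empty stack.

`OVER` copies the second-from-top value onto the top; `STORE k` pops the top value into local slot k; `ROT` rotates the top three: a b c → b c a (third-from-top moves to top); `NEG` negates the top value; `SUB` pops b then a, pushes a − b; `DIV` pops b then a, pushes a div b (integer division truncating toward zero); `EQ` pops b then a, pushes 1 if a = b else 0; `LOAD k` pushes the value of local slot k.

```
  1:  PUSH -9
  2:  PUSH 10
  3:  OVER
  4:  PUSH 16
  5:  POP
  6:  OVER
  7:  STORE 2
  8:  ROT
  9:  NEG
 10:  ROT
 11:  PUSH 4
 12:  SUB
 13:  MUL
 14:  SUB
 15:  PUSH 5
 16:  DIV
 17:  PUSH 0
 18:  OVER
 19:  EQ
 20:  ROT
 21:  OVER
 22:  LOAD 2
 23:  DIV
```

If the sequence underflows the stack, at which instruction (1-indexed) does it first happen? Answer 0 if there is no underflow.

20

PUSH -9  [-9]
PUSH 10  [-9, 10]
OVER     [-9, 10, -9]
PUSH 16  [-9, 10, -9, 16]
POP      [-9, 10, -9]
OVER     [-9, 10, -9, 10]
STORE 2  [-9, 10, -9]
ROT      [10, -9, -9]
NEG      [10, -9, 9]
ROT      [-9, 9, 10]
PUSH 4   [-9, 9, 10, 4]
SUB      [-9, 9, 6]
MUL      [-9, 54]
SUB      [-63]
PUSH 5   [-63, 5]
DIV      [-12]
PUSH 0   [-12, 0]
OVER     [-12, 0, -12]
EQ       [-12, 0]
ROT  — needs 3 operands, stack has 2 → underflow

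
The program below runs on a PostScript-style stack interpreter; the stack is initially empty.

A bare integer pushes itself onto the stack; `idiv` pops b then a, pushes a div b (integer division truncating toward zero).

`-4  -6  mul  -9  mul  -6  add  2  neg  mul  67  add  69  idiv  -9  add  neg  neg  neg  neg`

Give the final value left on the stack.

-4    [-4]
-6    [-4, -6]
mul   [24]
-9    [24, -9]
mul   [-216]
-6    [-216, -6]
add   [-222]
2     [-222, 2]
neg   [-222, -2]
mul   [444]
67    [444, 67]
add   [511]
69    [511, 69]
idiv  [7]
-9    [7, -9]
add   [-2]
neg   [2]
neg   [-2]
neg   [2]
neg   [-2]

-2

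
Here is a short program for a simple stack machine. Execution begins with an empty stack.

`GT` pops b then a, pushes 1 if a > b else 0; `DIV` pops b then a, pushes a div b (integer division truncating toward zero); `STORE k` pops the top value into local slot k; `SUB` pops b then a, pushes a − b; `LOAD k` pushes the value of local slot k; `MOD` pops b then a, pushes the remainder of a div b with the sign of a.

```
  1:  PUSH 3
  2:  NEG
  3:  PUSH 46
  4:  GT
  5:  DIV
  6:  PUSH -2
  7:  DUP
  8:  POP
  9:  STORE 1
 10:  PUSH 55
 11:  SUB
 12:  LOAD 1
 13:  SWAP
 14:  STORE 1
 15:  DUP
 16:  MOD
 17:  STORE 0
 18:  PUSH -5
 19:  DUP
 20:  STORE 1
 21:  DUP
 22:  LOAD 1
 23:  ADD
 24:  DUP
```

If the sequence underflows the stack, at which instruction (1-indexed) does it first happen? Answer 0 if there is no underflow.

PUSH 3  → 3
NEG     → -3
PUSH 46 → -3 46
GT      → 0
DIV  — needs 2 operands, stack has 1 → underflow

5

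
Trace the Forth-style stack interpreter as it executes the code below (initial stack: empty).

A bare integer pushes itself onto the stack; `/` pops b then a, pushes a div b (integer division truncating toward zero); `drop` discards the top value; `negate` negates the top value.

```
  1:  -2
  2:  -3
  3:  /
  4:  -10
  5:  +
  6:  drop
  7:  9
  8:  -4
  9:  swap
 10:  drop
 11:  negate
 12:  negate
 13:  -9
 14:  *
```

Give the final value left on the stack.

-2     : [-2]
-3     : [-2, -3]
/      : [0]
-10    : [0, -10]
+      : [-10]
drop   : []
9      : [9]
-4     : [9, -4]
swap   : [-4, 9]
drop   : [-4]
negate : [4]
negate : [-4]
-9     : [-4, -9]
*      : [36]

36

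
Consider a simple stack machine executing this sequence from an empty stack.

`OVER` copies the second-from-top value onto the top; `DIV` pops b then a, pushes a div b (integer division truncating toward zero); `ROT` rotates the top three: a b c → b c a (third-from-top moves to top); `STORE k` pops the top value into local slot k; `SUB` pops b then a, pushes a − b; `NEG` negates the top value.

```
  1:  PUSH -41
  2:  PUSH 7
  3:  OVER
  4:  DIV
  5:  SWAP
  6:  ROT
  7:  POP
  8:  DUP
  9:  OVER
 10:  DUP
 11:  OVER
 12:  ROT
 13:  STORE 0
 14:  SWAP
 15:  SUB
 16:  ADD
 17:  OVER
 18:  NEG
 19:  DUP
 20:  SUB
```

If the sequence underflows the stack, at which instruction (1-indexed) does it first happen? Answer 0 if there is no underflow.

6

PUSH -41 -> [-41]
PUSH 7   -> [-41, 7]
OVER     -> [-41, 7, -41]
DIV      -> [-41, 0]
SWAP     -> [0, -41]
ROT  — needs 3 operands, stack has 2 → underflow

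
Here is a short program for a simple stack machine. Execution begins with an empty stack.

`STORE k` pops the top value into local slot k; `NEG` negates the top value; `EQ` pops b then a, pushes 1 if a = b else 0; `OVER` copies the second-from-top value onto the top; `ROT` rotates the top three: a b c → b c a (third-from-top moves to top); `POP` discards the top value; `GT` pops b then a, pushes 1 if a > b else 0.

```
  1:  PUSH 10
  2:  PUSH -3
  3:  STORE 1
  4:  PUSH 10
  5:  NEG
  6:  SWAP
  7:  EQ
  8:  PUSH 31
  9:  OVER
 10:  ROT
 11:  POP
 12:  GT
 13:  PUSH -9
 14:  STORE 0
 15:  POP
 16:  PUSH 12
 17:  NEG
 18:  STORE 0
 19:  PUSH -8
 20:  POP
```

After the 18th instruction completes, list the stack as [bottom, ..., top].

[]

PUSH 10  10
PUSH -3  10 -3
STORE 1  10
PUSH 10  10 10
NEG      10 -10
SWAP     -10 10
EQ       0
PUSH 31  0 31
OVER     0 31 0
ROT      31 0 0
POP      31 0
GT       1
PUSH -9  1 -9
STORE 0  1
POP      (empty)
PUSH 12  12
NEG      -12
STORE 0  (empty)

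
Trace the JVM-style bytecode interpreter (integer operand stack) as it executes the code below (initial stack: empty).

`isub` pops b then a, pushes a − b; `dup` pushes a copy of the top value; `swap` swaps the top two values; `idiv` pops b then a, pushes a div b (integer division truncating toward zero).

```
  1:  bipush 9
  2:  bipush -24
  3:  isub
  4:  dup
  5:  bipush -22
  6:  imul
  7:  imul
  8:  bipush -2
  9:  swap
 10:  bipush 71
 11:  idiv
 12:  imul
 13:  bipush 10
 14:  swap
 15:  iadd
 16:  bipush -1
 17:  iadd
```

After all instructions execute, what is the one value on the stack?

683

bipush 9    [9]
bipush -24  [9, -24]
isub        [33]
dup         [33, 33]
bipush -22  [33, 33, -22]
imul        [33, -726]
imul        [-23958]
bipush -2   [-23958, -2]
swap        [-2, -23958]
bipush 71   [-2, -23958, 71]
idiv        [-2, -337]
imul        [674]
bipush 10   [674, 10]
swap        [10, 674]
iadd        [684]
bipush -1   [684, -1]
iadd        [683]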